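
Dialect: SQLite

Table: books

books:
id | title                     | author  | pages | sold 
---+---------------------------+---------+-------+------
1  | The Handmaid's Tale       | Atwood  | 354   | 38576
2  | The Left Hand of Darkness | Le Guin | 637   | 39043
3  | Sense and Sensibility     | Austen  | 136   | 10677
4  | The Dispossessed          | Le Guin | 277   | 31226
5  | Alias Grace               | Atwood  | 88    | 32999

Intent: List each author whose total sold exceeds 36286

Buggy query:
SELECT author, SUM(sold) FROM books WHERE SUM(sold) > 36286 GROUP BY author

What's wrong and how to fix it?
Bug: Aggregate functions cannot appear in a WHERE clause

Fix: Use HAVING (which filters groups after aggregation) instead of WHERE

Corrected query:
SELECT author, SUM(sold) FROM books GROUP BY author HAVING SUM(sold) > 36286

Result:
author  | SUM(sold)
--------+----------
Atwood  | 71575    
Le Guin | 70269    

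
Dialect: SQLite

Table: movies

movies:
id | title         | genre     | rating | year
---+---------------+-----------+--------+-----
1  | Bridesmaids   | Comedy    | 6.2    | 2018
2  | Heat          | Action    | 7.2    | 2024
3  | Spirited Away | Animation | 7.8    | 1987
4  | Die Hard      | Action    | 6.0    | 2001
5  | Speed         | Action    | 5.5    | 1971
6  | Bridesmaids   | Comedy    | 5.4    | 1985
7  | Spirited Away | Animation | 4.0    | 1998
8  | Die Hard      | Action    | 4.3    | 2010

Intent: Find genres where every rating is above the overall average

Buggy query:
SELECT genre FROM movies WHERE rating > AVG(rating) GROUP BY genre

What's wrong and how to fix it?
Bug: AVG() is an aggregate; it can't sit directly in WHERE

Fix: Compute the overall average in a scalar subquery and compare each group's MIN against it in HAVING

Corrected query:
SELECT genre FROM movies GROUP BY genre HAVING MIN(rating) > (SELECT AVG(rating) FROM movies)

Result:
(no rows)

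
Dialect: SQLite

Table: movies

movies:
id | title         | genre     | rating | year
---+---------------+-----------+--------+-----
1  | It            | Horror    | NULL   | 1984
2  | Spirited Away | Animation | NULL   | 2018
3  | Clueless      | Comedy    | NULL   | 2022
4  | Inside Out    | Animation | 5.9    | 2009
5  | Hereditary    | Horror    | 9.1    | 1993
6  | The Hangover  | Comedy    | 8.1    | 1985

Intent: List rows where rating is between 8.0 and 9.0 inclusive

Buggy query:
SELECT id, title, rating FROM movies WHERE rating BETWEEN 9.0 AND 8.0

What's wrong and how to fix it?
Bug: The bounds are reversed; BETWEEN a AND b requires a <= b to match anything

Fix: Write BETWEEN 8.0 AND 9.0

Corrected query:
SELECT id, title, rating FROM movies WHERE rating BETWEEN 8.0 AND 9.0

Result:
id | title        | rating
---+--------------+-------
6  | The Hangover | 8.1   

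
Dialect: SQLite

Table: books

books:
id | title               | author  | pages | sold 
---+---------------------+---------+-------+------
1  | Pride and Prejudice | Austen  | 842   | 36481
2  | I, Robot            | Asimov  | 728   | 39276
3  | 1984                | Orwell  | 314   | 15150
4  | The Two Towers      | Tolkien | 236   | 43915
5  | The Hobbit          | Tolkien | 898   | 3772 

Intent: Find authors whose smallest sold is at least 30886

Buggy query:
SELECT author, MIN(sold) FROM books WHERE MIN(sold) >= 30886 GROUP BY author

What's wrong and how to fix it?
Bug: Aggregates like MIN are computed per group after WHERE runs

Fix: Replace WHERE with HAVING after the GROUP BY

Corrected query:
SELECT author, MIN(sold) FROM books GROUP BY author HAVING MIN(sold) >= 30886

Result:
author | MIN(sold)
-------+----------
Asimov | 39276    
Austen | 36481    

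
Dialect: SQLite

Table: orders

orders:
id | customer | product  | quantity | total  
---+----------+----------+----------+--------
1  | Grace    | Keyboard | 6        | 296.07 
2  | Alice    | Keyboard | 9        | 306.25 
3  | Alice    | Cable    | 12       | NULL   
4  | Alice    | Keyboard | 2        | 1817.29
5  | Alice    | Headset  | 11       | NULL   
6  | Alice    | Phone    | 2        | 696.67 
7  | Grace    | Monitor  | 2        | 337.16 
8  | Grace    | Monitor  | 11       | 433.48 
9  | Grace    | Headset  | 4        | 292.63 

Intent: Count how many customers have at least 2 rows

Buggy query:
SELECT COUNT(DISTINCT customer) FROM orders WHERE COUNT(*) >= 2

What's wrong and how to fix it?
Bug: WHERE filters individual rows, not groups, so a group-level COUNT is invalid there

Fix: Use a subquery that GROUPs and filters with HAVING, then count its rows

Corrected query:
SELECT COUNT(*) FROM (SELECT customer FROM orders GROUP BY customer HAVING COUNT(*) >= 2)

Result:
COUNT(*)
--------
2       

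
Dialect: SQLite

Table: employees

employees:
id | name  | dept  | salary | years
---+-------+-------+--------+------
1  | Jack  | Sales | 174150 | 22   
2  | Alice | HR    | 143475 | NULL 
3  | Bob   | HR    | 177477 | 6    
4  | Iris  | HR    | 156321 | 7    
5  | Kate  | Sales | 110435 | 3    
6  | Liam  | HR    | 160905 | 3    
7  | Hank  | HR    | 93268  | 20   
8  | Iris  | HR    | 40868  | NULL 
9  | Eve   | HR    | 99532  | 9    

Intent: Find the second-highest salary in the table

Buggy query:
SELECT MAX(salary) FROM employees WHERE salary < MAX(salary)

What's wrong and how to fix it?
Bug: MAX(salary) on the right of the comparison is an aggregate-in-WHERE error

Fix: Compute the overall MAX in a subquery, then take MAX of rows below it

Corrected query:
SELECT MAX(salary) FROM employees WHERE salary < (SELECT MAX(salary) FROM employees)

Result:
MAX(salary)
-----------
174150     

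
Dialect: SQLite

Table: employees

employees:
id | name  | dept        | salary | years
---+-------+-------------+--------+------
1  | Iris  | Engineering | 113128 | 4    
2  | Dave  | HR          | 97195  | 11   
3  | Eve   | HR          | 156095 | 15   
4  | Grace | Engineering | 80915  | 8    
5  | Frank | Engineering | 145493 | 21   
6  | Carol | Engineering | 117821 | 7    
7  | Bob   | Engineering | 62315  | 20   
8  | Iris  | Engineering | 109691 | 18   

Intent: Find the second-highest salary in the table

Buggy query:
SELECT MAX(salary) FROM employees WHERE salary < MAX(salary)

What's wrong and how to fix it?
Bug: The inner MAX is an aggregate inside WHERE, which is not allowed

Fix: Compute the overall MAX in a subquery, then take MAX of rows below it

Corrected query:
SELECT MAX(salary) FROM employees WHERE salary < (SELECT MAX(salary) FROM employees)

Result:
MAX(salary)
-----------
145493     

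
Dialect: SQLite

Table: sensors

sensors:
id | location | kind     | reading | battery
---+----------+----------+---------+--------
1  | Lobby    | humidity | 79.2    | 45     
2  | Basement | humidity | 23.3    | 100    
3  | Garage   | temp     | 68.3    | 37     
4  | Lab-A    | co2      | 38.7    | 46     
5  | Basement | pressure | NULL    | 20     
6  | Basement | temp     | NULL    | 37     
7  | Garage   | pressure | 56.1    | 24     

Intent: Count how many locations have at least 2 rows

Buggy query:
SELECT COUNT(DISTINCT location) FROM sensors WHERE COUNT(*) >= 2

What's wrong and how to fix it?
Bug: COUNT(*) cannot appear in WHERE; the per-group count doesn't exist yet

Fix: Use a subquery that GROUPs and filters with HAVING, then count its rows

Corrected query:
SELECT COUNT(*) FROM (SELECT location FROM sensors GROUP BY location HAVING COUNT(*) >= 2)

Result:
COUNT(*)
--------
2       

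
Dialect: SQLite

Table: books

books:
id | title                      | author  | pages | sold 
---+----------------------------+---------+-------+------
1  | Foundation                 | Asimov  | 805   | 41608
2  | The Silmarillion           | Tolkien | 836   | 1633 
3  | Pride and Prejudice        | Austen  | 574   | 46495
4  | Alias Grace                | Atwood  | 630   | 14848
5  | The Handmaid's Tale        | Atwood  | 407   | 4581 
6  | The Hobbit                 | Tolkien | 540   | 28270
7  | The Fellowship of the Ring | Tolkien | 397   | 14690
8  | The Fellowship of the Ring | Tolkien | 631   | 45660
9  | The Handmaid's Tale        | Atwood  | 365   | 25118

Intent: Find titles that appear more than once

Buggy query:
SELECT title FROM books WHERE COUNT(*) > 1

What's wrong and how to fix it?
Bug: WHERE can't reference COUNT(*); aggregates are computed after WHERE

Fix: GROUP BY title, then filter groups with HAVING COUNT(*) > 1

Corrected query:
SELECT title FROM books GROUP BY title HAVING COUNT(*) > 1

Result:
title                     
--------------------------
The Fellowship of the Ring
The Handmaid's Tale       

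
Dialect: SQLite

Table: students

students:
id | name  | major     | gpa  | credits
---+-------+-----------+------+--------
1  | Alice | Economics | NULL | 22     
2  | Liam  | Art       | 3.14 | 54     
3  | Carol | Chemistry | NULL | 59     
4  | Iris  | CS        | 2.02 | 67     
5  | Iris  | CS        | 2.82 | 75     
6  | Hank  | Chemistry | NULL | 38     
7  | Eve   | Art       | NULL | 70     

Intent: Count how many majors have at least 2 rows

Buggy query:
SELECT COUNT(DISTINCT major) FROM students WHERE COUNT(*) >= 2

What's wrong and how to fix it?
Bug: WHERE filters individual rows, not groups, so a group-level COUNT is invalid there

Fix: Group first with HAVING COUNT(*) >= 2, then COUNT the resulting groups

Corrected query:
SELECT COUNT(*) FROM (SELECT major FROM students GROUP BY major HAVING COUNT(*) >= 2)

Result:
COUNT(*)
--------
3       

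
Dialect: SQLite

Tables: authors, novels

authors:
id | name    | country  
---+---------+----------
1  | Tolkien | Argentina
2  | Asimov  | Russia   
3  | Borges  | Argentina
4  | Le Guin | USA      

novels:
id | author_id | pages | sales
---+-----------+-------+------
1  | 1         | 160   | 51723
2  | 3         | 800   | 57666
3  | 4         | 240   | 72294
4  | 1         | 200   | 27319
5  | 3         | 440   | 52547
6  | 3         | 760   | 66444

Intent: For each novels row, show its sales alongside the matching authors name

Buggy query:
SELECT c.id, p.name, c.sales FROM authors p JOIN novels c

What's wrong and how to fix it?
Bug: Missing join condition: each novels row is matched to all authors rows instead of just its own

Fix: Add ON c.author_id = p.id to the JOIN

Corrected query:
SELECT c.id, p.name, c.sales FROM authors p JOIN novels c ON c.author_id = p.id

Result:
id | name    | sales
---+---------+------
1  | Tolkien | 51723
2  | Borges  | 57666
3  | Le Guin | 72294
4  | Tolkien | 27319
5  | Borges  | 52547
6  | Borges  | 66444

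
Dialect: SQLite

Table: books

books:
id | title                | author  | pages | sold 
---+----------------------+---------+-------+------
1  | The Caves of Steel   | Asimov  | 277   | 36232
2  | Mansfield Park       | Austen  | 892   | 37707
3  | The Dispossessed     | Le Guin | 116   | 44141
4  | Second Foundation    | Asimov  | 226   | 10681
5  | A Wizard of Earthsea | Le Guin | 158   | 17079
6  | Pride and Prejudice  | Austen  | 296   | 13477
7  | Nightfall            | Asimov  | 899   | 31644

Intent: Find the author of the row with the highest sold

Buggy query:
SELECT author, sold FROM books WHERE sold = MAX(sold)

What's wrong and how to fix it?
Bug: MAX(sold) is an aggregate and cannot be used directly in WHERE

Fix: Wrap MAX in a scalar subquery so WHERE compares against a single value

Corrected query:
SELECT author, sold FROM books WHERE sold = (SELECT MAX(sold) FROM books)

Result:
author  | sold 
--------+------
Le Guin | 44141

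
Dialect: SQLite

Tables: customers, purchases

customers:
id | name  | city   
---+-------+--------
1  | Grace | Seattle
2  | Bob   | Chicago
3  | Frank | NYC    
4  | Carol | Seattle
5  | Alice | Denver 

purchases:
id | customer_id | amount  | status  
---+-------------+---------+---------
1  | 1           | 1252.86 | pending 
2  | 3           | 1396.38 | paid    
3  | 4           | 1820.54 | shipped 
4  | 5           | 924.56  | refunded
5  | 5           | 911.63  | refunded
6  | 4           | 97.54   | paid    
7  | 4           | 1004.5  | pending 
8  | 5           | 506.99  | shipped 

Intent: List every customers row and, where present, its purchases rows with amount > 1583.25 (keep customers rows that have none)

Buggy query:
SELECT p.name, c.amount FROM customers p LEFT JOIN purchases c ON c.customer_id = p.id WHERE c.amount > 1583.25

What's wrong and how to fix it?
Bug: Filtering c.amount in WHERE discards the NULL rows produced by LEFT JOIN, turning it into an inner join

Fix: Put 'c.amount > 1583.25' in the JOIN's ON clause instead of WHERE

Corrected query:
SELECT p.name, c.amount FROM customers p LEFT JOIN purchases c ON c.customer_id = p.id AND c.amount > 1583.25

Result:
name  | amount 
------+--------
Grace | NULL   
Bob   | NULL   
Frank | NULL   
Carol | 1820.54
Alice | NULL   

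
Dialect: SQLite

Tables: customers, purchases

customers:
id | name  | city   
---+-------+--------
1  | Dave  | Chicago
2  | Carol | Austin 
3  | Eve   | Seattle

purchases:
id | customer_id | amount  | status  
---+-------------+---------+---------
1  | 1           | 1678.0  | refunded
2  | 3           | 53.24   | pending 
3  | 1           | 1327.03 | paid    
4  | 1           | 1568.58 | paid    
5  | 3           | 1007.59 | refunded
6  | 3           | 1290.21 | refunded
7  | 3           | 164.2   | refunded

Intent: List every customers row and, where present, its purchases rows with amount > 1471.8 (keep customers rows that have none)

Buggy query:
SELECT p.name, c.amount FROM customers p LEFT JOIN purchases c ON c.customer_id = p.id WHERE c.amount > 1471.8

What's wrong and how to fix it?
Bug: A WHERE condition on the right-hand table after LEFT JOIN drops unmatched parents

Fix: Put 'c.amount > 1471.8' in the JOIN's ON clause instead of WHERE

Corrected query:
SELECT p.name, c.amount FROM customers p LEFT JOIN purchases c ON c.customer_id = p.id AND c.amount > 1471.8

Result:
name  | amount 
------+--------
Dave  | 1568.58
Dave  | 1678   
Carol | NULL   
Eve   | NULL   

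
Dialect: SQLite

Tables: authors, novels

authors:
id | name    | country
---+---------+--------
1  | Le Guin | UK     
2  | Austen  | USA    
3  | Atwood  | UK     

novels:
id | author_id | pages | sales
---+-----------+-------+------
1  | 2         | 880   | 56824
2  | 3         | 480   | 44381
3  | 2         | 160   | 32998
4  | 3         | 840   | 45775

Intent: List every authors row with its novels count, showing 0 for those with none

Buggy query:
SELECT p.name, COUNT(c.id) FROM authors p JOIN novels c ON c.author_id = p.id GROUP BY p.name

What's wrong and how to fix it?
Bug: INNER JOIN drops authors rows that have no matching novels rows

Fix: Use LEFT JOIN so parents without children still appear (COUNT(c.id) gives 0)

Corrected query:
SELECT p.name, COUNT(c.id) FROM authors p LEFT JOIN novels c ON c.author_id = p.id GROUP BY p.name

Result:
name    | COUNT(c.id)
--------+------------
Atwood  | 2          
Austen  | 2          
Le Guin | 0          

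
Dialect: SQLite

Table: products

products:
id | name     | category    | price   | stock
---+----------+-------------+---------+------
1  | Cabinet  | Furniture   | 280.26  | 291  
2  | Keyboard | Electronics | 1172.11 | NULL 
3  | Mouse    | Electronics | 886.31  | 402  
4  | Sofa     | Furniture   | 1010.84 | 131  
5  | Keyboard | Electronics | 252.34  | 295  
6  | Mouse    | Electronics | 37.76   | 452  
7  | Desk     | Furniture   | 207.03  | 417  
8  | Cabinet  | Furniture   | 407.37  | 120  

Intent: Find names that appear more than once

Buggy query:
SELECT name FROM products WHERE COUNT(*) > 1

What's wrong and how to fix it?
Bug: WHERE can't reference COUNT(*); aggregates are computed after WHERE

Fix: Group first, then use HAVING for the count condition

Corrected query:
SELECT name FROM products GROUP BY name HAVING COUNT(*) > 1

Result:
name    
--------
Cabinet 
Keyboard
Mouse   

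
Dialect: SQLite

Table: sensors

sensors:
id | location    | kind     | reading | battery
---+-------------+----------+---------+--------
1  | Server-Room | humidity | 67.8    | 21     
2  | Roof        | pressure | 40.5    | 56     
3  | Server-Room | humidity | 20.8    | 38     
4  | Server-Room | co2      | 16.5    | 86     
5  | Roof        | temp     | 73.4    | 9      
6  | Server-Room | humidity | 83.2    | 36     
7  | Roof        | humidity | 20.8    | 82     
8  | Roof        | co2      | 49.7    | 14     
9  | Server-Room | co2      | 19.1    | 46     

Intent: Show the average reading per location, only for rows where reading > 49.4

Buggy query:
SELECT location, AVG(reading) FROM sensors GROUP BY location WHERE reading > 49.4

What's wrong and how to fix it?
Bug: WHERE cannot follow GROUP BY

Fix: Place WHERE between FROM and GROUP BY

Corrected query:
SELECT location, AVG(reading) FROM sensors WHERE reading > 49.4 GROUP BY location

Result:
location    | AVG(reading)
------------+-------------
Roof        | 61.55       
Server-Room | 75.5        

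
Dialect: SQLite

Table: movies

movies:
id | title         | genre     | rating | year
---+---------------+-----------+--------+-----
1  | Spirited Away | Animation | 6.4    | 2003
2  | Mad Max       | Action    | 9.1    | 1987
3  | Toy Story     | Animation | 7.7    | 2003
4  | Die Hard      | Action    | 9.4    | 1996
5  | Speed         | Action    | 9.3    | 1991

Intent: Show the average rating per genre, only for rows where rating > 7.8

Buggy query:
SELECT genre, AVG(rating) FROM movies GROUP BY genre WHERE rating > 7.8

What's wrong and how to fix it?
Bug: WHERE cannot follow GROUP BY

Fix: Move the WHERE clause before GROUP BY

Corrected query:
SELECT genre, AVG(rating) FROM movies WHERE rating > 7.8 GROUP BY genre

Result:
genre  | AVG(rating)
-------+------------
Action | 9.266667   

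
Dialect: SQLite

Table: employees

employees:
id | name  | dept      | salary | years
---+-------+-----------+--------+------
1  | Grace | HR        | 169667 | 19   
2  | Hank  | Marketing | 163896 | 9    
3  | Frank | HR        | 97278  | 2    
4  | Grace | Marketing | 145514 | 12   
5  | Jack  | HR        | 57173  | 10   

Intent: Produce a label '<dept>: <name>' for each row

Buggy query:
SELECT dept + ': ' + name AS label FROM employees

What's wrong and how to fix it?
Bug: SQLite uses || for string concatenation; + coerces text to numbers (yielding 0)

Fix: Replace + with || to concatenate text

Corrected query:
SELECT dept || ': ' || name AS label FROM employees

Result:
label           
----------------
HR: Grace       
Marketing: Hank 
HR: Frank       
Marketing: Grace
HR: Jack        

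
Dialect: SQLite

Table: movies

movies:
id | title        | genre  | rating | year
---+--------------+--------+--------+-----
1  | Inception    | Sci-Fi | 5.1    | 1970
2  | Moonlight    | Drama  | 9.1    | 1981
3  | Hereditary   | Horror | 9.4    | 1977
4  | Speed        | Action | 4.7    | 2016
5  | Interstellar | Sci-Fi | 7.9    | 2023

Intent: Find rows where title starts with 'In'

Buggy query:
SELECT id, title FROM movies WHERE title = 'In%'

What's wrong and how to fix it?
Bug: '=' compares the literal string including the % character; pattern matching needs LIKE

Fix: Use LIKE for wildcard pattern matching

Corrected query:
SELECT id, title FROM movies WHERE title LIKE 'In%'

Result:
id | title       
---+-------------
1  | Inception   
5  | Interstellar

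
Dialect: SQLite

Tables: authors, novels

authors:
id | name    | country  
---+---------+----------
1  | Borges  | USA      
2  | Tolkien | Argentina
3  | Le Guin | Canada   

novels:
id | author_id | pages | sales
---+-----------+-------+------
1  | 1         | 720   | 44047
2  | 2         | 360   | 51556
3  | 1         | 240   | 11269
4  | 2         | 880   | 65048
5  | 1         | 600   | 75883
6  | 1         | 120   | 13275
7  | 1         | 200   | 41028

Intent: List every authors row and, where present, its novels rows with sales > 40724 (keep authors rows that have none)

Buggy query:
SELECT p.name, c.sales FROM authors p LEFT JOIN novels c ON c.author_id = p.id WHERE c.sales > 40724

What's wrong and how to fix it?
Bug: Filtering c.sales in WHERE discards the NULL rows produced by LEFT JOIN, turning it into an inner join

Fix: Put 'c.sales > 40724' in the JOIN's ON clause instead of WHERE

Corrected query:
SELECT p.name, c.sales FROM authors p LEFT JOIN novels c ON c.author_id = p.id AND c.sales > 40724

Result:
name    | sales
--------+------
Borges  | 41028
Borges  | 44047
Borges  | 75883
Tolkien | 51556
Tolkien | 65048
Le Guin | NULL 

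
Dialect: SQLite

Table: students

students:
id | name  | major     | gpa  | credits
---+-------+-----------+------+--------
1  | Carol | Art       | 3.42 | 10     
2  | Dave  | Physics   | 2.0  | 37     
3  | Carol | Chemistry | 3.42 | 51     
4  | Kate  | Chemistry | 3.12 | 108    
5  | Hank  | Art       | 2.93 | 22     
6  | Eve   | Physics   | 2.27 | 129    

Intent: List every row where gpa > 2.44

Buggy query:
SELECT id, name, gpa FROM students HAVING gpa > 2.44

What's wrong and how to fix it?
Bug: This is a non-aggregate query (no GROUP BY, no aggregates), so in SQLite the HAVING clause is invalid here; a row-level condition belongs in WHERE

Fix: Replace HAVING with WHERE since the condition applies to individual rows

Corrected query:
SELECT id, name, gpa FROM students WHERE gpa > 2.44

Result:
id | name  | gpa 
---+-------+-----
1  | Carol | 3.42
3  | Carol | 3.42
4  | Kate  | 3.12
5  | Hank  | 2.93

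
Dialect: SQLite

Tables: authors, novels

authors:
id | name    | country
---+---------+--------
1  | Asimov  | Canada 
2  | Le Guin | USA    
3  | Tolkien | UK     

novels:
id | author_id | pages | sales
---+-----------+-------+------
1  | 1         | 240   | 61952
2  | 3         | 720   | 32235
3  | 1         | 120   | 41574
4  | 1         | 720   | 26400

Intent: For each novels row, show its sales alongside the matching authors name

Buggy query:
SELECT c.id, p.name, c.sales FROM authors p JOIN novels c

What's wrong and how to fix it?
Bug: Missing join condition: each novels row is matched to all authors rows instead of just its own

Fix: Specify the join condition linking the foreign key to the parent id

Corrected query:
SELECT c.id, p.name, c.sales FROM authors p JOIN novels c ON c.author_id = p.id

Result:
id | name    | sales
---+---------+------
1  | Asimov  | 61952
2  | Tolkien | 32235
3  | Asimov  | 41574
4  | Asimov  | 26400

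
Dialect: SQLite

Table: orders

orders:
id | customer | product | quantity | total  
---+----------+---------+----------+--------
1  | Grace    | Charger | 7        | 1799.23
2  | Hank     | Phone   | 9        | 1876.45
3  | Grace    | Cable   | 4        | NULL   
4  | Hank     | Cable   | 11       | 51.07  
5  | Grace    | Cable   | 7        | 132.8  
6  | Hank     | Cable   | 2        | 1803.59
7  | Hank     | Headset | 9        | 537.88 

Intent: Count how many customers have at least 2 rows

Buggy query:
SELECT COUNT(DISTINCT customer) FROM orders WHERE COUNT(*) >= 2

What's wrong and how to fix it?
Bug: WHERE filters individual rows, not groups, so a group-level COUNT is invalid there

Fix: Group first with HAVING COUNT(*) >= 2, then COUNT the resulting groups

Corrected query:
SELECT COUNT(*) FROM (SELECT customer FROM orders GROUP BY customer HAVING COUNT(*) >= 2)

Result:
COUNT(*)
--------
2       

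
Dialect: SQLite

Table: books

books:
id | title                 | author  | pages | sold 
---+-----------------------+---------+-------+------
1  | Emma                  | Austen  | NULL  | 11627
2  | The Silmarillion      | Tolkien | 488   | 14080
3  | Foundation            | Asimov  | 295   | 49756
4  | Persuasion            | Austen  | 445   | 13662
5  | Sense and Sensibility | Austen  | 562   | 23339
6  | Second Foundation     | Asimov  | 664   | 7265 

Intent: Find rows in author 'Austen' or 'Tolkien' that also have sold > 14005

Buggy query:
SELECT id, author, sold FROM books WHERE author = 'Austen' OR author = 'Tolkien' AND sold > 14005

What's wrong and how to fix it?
Bug: AND binds tighter than OR, so this parses as author = 'Austen' OR (author = 'Tolkien' AND sold > 14005)

Fix: Group the OR with parentheses (or use IN), then AND the threshold

Corrected query:
SELECT id, author, sold FROM books WHERE (author = 'Austen' OR author = 'Tolkien') AND sold > 14005

Result:
id | author  | sold 
---+---------+------
2  | Tolkien | 14080
5  | Austen  | 23339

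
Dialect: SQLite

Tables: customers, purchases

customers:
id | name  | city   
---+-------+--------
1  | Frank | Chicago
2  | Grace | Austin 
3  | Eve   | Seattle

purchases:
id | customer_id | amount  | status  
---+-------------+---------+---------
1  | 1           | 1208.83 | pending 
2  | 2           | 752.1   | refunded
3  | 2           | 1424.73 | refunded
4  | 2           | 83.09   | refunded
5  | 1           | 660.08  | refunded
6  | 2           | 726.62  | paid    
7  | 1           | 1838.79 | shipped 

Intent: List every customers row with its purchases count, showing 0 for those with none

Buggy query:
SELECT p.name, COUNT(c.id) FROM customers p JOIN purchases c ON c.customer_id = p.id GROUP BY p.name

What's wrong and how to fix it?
Bug: An inner join excludes parents with zero children

Fix: Use LEFT JOIN so parents without children still appear (COUNT(c.id) gives 0)

Corrected query:
SELECT p.name, COUNT(c.id) FROM customers p LEFT JOIN purchases c ON c.customer_id = p.id GROUP BY p.name

Result:
name  | COUNT(c.id)
------+------------
Eve   | 0          
Frank | 3          
Grace | 4          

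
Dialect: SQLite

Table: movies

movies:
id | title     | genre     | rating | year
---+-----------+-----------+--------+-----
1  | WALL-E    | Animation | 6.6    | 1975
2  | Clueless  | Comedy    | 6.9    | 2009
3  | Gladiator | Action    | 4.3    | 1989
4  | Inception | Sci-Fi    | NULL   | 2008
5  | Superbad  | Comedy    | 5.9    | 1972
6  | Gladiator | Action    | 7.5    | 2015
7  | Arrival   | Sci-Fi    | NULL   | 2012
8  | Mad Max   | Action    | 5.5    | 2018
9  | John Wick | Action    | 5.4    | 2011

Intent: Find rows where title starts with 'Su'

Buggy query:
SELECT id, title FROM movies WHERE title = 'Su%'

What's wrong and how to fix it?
Bug: Wildcards only work with LIKE; '=' treats '%' as a literal character

Fix: Replace '=' with LIKE so 'Su%' is treated as a pattern

Corrected query:
SELECT id, title FROM movies WHERE title LIKE 'Su%'

Result:
id | title   
---+---------
5  | Superbad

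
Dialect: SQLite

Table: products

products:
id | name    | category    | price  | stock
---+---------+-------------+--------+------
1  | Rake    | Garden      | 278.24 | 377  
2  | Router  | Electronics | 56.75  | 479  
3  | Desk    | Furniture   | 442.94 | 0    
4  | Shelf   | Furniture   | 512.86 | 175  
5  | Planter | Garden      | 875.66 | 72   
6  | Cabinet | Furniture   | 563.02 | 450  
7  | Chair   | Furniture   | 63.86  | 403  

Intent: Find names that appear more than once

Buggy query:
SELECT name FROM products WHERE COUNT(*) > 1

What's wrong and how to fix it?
Bug: COUNT(*) is an aggregate and cannot be used in WHERE

Fix: Group first, then use HAVING for the count condition

Corrected query:
SELECT name FROM products GROUP BY name HAVING COUNT(*) > 1

Result:
(no rows)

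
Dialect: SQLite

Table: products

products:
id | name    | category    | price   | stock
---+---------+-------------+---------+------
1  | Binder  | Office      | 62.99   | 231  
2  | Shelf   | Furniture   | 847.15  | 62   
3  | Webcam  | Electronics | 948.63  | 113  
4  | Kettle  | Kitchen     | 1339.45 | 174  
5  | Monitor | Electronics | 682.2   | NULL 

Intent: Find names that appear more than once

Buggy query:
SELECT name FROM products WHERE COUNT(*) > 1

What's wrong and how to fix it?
Bug: COUNT(*) is an aggregate and cannot be used in WHERE

Fix: Group first, then use HAVING for the count condition

Corrected query:
SELECT name FROM products GROUP BY name HAVING COUNT(*) > 1

Result:
(no rows)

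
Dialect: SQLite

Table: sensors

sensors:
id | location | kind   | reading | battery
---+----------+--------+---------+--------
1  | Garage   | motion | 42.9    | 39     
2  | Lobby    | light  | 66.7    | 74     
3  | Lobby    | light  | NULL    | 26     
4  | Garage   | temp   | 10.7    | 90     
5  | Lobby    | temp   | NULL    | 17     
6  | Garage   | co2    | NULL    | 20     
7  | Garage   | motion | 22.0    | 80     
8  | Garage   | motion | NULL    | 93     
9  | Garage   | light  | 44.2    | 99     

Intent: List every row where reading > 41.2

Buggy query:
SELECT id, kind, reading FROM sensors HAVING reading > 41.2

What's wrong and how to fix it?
Bug: HAVING filters the output of aggregation, but this query has no GROUP BY and no aggregate functions, so SQLite rejects it (HAVING clause on a non-aggregate query); the condition here is per row

Fix: Replace HAVING with WHERE since the condition applies to individual rows

Corrected query:
SELECT id, kind, reading FROM sensors WHERE reading > 41.2

Result:
id | kind   | reading
---+--------+--------
1  | motion | 42.9   
2  | light  | 66.7   
9  | light  | 44.2   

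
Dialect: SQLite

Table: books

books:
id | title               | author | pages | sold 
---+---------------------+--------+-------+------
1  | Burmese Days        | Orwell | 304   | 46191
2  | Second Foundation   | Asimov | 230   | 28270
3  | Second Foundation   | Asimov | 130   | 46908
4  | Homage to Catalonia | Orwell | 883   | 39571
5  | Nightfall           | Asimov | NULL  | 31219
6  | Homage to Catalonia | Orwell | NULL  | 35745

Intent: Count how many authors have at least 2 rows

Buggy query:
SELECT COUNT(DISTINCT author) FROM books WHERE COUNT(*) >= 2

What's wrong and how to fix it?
Bug: COUNT(*) cannot appear in WHERE; the per-group count doesn't exist yet

Fix: Group first with HAVING COUNT(*) >= 2, then COUNT the resulting groups

Corrected query:
SELECT COUNT(*) FROM (SELECT author FROM books GROUP BY author HAVING COUNT(*) >= 2)

Result:
COUNT(*)
--------
2       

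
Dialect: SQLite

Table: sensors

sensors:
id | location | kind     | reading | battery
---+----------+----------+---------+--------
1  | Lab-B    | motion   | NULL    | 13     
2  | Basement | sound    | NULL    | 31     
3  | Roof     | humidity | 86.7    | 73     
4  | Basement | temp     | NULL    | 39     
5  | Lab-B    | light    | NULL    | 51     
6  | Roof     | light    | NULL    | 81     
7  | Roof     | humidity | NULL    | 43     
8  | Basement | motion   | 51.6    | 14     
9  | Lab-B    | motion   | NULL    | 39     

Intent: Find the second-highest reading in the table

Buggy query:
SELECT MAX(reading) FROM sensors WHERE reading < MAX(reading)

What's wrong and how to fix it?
Bug: MAX(reading) on the right of the comparison is an aggregate-in-WHERE error

Fix: Compute the overall MAX in a subquery, then take MAX of rows below it

Corrected query:
SELECT MAX(reading) FROM sensors WHERE reading < (SELECT MAX(reading) FROM sensors)

Result:
MAX(reading)
------------
51.6        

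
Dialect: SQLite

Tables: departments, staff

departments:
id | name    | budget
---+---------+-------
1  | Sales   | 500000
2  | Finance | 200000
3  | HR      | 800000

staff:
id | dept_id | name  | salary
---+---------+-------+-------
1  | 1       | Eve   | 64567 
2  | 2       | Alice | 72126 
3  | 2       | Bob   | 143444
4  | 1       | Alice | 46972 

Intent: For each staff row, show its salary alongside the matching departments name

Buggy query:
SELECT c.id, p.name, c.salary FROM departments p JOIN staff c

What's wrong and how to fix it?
Bug: JOIN with no ON clause produces a cartesian product; every staff row pairs with every departments row

Fix: Specify the join condition linking the foreign key to the parent id

Corrected query:
SELECT c.id, p.name, c.salary FROM departments p JOIN staff c ON c.dept_id = p.id

Result:
id | name    | salary
---+---------+-------
1  | Sales   | 64567 
2  | Finance | 72126 
3  | Finance | 143444
4  | Sales   | 46972 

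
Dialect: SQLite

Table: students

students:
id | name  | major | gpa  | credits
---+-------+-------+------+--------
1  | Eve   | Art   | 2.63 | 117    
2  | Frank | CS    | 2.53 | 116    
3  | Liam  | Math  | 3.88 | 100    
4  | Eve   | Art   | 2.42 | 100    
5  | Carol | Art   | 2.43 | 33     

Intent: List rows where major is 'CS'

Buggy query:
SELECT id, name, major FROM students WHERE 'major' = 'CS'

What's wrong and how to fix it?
Bug: 'major' in single quotes is a string literal, not the column; the comparison is literal-vs-literal and never true

Fix: Reference the column as major without single quotes

Corrected query:
SELECT id, name, major FROM students WHERE major = 'CS'

Result:
id | name  | major
---+-------+------
2  | Frank | CS   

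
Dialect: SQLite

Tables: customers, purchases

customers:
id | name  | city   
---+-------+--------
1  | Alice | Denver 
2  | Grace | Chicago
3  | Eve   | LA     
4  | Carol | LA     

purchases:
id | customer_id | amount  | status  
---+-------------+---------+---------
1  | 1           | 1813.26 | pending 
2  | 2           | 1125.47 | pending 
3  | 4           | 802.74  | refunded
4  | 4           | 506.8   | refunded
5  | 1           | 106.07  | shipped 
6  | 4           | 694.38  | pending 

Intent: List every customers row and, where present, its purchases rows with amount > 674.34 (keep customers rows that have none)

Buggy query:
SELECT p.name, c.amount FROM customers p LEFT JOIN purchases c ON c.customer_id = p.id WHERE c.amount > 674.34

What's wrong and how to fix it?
Bug: A WHERE condition on the right-hand table after LEFT JOIN drops unmatched parents

Fix: Move the right-table condition into the ON clause so unmatched parents are kept

Corrected query:
SELECT p.name, c.amount FROM customers p LEFT JOIN purchases c ON c.customer_id = p.id AND c.amount > 674.34

Result:
name  | amount 
------+--------
Alice | 1813.26
Grace | 1125.47
Eve   | NULL   
Carol | 694.38 
Carol | 802.74 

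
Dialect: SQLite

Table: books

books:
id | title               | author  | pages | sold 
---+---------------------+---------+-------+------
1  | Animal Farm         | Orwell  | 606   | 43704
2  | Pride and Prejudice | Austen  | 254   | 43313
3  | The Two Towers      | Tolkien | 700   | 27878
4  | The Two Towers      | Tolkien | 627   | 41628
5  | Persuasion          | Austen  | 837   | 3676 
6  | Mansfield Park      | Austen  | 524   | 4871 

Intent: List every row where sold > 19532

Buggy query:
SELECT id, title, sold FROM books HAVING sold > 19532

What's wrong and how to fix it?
Bug: HAVING filters the output of aggregation, but this query has no GROUP BY and no aggregate functions, so SQLite rejects it (HAVING clause on a non-aggregate query); the condition here is per row

Fix: Replace HAVING with WHERE since the condition applies to individual rows

Corrected query:
SELECT id, title, sold FROM books WHERE sold > 19532

Result:
id | title               | sold 
---+---------------------+------
1  | Animal Farm         | 43704
2  | Pride and Prejudice | 43313
3  | The Two Towers      | 27878
4  | The Two Towers      | 41628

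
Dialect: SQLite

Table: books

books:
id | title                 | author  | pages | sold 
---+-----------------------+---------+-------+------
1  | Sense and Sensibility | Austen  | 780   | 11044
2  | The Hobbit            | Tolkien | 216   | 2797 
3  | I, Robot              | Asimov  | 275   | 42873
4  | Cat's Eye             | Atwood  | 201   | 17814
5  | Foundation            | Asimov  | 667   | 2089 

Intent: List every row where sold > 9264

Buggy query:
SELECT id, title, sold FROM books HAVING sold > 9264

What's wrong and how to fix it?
Bug: This is a non-aggregate query (no GROUP BY, no aggregates), so in SQLite the HAVING clause is invalid here; a row-level condition belongs in WHERE

Fix: Use WHERE for row-level filtering

Corrected query:
SELECT id, title, sold FROM books WHERE sold > 9264

Result:
id | title                 | sold 
---+-----------------------+------
1  | Sense and Sensibility | 11044
3  | I, Robot              | 42873
4  | Cat's Eye             | 17814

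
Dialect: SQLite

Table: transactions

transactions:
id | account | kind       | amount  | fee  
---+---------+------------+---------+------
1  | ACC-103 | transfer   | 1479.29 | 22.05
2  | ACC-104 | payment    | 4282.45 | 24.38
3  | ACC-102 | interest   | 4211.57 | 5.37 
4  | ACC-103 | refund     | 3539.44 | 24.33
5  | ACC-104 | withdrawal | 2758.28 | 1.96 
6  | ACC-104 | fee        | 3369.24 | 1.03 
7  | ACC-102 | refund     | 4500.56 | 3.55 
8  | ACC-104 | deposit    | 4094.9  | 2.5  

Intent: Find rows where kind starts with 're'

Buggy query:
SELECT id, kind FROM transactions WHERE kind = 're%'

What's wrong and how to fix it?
Bug: '=' compares the literal string including the % character; pattern matching needs LIKE

Fix: Replace '=' with LIKE so 're%' is treated as a pattern

Corrected query:
SELECT id, kind FROM transactions WHERE kind LIKE 're%'

Result:
id | kind  
---+-------
4  | refund
7  | refund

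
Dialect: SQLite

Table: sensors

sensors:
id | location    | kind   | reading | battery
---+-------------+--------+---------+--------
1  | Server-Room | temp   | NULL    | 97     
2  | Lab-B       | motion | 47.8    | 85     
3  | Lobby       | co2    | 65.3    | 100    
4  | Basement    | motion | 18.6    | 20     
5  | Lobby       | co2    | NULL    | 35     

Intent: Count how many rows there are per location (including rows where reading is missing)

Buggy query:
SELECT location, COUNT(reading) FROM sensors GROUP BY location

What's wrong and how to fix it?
Bug: COUNT(reading) skips NULLs, so groups with missing reading are undercounted

Fix: Use COUNT(*) to count all rows regardless of NULL

Corrected query:
SELECT location, COUNT(*) FROM sensors GROUP BY location

Result:
location    | COUNT(*)
------------+---------
Basement    | 1       
Lab-B       | 1       
Lobby       | 2       
Server-Room | 1       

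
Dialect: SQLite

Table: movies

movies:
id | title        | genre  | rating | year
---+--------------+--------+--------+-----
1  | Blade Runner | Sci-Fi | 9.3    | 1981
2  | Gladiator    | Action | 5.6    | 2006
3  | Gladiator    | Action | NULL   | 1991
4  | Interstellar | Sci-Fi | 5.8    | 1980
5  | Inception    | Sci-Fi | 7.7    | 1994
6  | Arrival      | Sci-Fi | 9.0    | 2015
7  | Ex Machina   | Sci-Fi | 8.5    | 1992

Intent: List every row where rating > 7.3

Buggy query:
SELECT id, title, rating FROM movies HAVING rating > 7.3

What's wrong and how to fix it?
Bug: HAVING filters the output of aggregation, but this query has no GROUP BY and no aggregate functions, so SQLite rejects it (HAVING clause on a non-aggregate query); the condition here is per row

Fix: Replace HAVING with WHERE since the condition applies to individual rows

Corrected query:
SELECT id, title, rating FROM movies WHERE rating > 7.3

Result:
id | title        | rating
---+--------------+-------
1  | Blade Runner | 9.3   
5  | Inception    | 7.7   
6  | Arrival      | 9     
7  | Ex Machina   | 8.5   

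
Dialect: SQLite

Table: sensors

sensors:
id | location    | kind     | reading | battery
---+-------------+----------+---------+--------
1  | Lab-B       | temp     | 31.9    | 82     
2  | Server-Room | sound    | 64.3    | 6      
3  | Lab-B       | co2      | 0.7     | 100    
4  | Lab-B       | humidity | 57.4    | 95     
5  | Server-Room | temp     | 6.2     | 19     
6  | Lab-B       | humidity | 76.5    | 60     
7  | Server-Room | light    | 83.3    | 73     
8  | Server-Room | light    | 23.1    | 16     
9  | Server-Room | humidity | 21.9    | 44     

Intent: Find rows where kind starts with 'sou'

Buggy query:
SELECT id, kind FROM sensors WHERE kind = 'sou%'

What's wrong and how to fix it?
Bug: Wildcards only work with LIKE; '=' treats '%' as a literal character

Fix: Use LIKE for wildcard pattern matching

Corrected query:
SELECT id, kind FROM sensors WHERE kind LIKE 'sou%'

Result:
id | kind 
---+------
2  | sound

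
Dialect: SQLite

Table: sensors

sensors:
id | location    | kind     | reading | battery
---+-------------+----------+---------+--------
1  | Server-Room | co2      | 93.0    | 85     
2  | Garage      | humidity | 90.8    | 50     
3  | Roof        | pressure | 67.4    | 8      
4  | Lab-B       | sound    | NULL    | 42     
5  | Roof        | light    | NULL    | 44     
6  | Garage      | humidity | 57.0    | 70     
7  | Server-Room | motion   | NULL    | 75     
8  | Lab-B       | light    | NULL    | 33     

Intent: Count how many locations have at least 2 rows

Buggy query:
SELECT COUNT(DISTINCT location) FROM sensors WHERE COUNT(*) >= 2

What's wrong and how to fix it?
Bug: COUNT(*) cannot appear in WHERE; the per-group count doesn't exist yet

Fix: Use a subquery that GROUPs and filters with HAVING, then count its rows

Corrected query:
SELECT COUNT(*) FROM (SELECT location FROM sensors GROUP BY location HAVING COUNT(*) >= 2)

Result:
COUNT(*)
--------
4       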